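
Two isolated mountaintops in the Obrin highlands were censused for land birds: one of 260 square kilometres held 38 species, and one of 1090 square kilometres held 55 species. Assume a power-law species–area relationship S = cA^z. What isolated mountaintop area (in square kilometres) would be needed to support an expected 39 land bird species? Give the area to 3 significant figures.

z = ln(55/38) / ln(1090/260) = 0.3697 / 1.4333 = 0.2580
c = 38 / 260^0.2580 = 38 / 4.198 = 9.053
A = (39/9.053)^(1/0.2580) ⇒ ln A = ln(4.308)/0.2580 = 5.6614
A = e^5.6614 ≈ 287.5 square kilometres

288 square kilometres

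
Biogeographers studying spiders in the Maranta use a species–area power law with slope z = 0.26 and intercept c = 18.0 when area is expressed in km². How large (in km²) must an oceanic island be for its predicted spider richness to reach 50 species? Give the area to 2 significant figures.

51 km²

50 = 18 × A^0.26  ⇒  A^0.26 = 50/18 = 2.778
ln A = ln(2.778) / 0.26 = 1.0217 / 0.26 = 3.9294
A = e^3.9294 ≈ 50.88 km²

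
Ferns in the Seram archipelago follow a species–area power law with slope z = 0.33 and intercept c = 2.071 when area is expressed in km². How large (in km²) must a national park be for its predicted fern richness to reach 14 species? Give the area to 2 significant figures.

14 = 2.071 × A^0.33  ⇒  A^0.33 = 14/2.071 = 6.76
ln A = ln(6.76) / 0.33 = 1.9110 / 0.33 = 5.7910
A = e^5.7910 ≈ 327.3 km²

330 km²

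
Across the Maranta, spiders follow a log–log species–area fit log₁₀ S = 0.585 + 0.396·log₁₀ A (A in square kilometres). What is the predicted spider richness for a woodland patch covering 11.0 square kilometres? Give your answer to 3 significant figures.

9.94

S = 3.846 × 11^0.396 = 3.846 × 2.585 ≈ 9.94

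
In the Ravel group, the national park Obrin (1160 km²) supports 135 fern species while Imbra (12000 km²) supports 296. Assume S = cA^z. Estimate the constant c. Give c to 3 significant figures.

12.6

z = ln(S₂/S₁) / ln(A₂/A₁) = ln(296/135) / ln(12000/1160) = 0.7851 / 2.3365 = 0.3360
c = S₁ / A₁^z = 135 / 1160^0.3360 = 135 / 10.71 = 12.61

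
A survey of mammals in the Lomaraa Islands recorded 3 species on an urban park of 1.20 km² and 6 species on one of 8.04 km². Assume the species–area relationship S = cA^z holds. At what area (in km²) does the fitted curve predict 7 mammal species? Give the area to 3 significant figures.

12.3 km²

z = ln(6/3) / ln(8.04/1.2) = 0.6931 / 1.9021 = 0.3644
c = 3 / 1.2^0.3644 = 3 / 1.069 = 2.807
A = (7/2.807)^(1/0.3644) ⇒ ln A = ln(2.494)/0.3644 = 2.5074
A = e^2.5074 ≈ 12.27 km²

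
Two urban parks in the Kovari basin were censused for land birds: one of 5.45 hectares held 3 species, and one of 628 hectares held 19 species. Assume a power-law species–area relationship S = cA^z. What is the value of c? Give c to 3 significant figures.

z = ln(S₂/S₁) / ln(A₂/A₁) = ln(19/3) / ln(628/5.45) = 1.8458 / 4.7469 = 0.3888
c = S₁ / A₁^z = 3 / 5.45^0.3888 = 3 / 1.934 = 1.552

1.55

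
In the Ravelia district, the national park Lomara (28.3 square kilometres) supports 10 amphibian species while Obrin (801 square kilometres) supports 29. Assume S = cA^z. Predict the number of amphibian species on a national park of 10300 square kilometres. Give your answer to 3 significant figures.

65.4

z = ln(29/10) / ln(801/28.3) = 1.0647 / 3.3430 = 0.3185
c = 10 / 28.3^0.3185 = 10 / 2.9 = 3.448
S₃ = 3.448 × 10300^0.3185 = 3.448 × 18.97 ≈ 65.41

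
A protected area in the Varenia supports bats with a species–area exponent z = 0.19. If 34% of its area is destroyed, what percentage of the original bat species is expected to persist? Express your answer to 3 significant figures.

92.4%

S_new/S_old = (A_new/A_old)^z = 0.66^0.19
= exp(0.19 × ln 0.66) = exp(0.19 × -0.4155) = exp(-0.0789) ≈ 0.9241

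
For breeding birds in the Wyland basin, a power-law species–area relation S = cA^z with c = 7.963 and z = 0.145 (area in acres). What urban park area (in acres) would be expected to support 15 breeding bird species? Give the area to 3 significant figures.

15 = 7.963 × A^0.145  ⇒  A^0.145 = 15/7.963 = 1.884
ln A = ln(1.884) / 0.145 = 0.6332 / 0.145 = 4.3672
A = e^4.3672 ≈ 78.82 acres

78.8 acres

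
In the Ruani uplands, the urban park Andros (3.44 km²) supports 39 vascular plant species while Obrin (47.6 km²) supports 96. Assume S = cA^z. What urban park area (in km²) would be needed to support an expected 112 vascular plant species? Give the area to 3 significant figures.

74.6 km²

z = ln(96/39) / ln(47.6/3.44) = 0.9008 / 2.6274 = 0.3428
c = 39 / 3.44^0.3428 = 39 / 1.527 = 25.53
A = (112/25.53)^(1/0.3428) ⇒ ln A = ln(4.386)/0.3428 = 4.3125
A = e^4.3125 ≈ 74.62 km²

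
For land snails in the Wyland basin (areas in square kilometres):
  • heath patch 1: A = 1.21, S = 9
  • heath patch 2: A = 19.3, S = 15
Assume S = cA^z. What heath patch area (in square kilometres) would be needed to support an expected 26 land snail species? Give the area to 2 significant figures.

380 square kilometres

z = ln(15/9) / ln(19.3/1.21) = 0.5108 / 2.7695 = 0.1844
c = 9 / 1.21^0.1844 = 9 / 1.036 = 8.689
A = (26/8.689)^(1/0.1844) ⇒ ln A = ln(2.992)/0.1844 = 5.9422
A = e^5.9422 ≈ 380.8 square kilometres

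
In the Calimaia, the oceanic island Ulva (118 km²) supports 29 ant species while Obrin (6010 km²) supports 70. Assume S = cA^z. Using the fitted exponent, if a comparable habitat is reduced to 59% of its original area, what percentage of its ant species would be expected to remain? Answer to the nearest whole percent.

z = ln(70/29) / ln(6010/118) = 0.8812 / 3.9305 = 0.2242
S_new/S_old = (A_new/A_old)^z = 0.59^0.2242 = exp(0.2242 × -0.5276) = 0.8884

89%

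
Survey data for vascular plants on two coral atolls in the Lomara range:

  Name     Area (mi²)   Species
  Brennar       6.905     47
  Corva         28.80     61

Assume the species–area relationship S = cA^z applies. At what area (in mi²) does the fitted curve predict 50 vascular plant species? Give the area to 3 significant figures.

z = ln(61/47) / ln(28.8/6.905) = 0.2607 / 1.4281 = 0.1826
c = 47 / 6.905^0.1826 = 47 / 1.423 = 33.03
A = (50/33.03)^(1/0.1826) ⇒ ln A = ln(1.514)/0.1826 = 2.2712
A = e^2.2712 ≈ 9.691 mi²

9.69 mi²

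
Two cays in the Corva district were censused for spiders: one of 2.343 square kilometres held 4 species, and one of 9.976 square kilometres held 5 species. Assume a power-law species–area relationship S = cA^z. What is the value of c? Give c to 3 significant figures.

z = ln(S₂/S₁) / ln(A₂/A₁) = ln(5/4) / ln(9.976/2.343) = 0.2231 / 1.4488 = 0.1540
c = S₁ / A₁^z = 4 / 2.343^0.1540 = 4 / 1.14 = 3.508

3.51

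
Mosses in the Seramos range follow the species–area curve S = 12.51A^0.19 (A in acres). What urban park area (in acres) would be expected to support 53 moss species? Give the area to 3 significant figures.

2000 acres

53 = 12.51 × A^0.19  ⇒  A^0.19 = 53/12.51 = 4.237
ln A = ln(4.237) / 0.19 = 1.4438 / 0.19 = 7.5988
A = e^7.5988 ≈ 1996 acres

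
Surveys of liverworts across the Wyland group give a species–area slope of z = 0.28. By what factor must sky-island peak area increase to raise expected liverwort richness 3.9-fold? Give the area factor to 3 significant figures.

(A₂/A₁)^0.28 = 3.9, so A₂/A₁ = 3.9^(1/0.28) = 3.9^3.571
ln(A₂/A₁) = ln 3.9 / 0.28 = 1.3610 / 0.28 = 4.8606
A₂/A₁ = e^4.8606 ≈ 129.1

129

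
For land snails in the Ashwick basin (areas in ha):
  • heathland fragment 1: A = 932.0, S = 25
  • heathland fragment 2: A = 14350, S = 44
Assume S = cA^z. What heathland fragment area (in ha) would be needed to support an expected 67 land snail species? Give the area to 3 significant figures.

z = ln(44/25) / ln(14350/932) = 0.5653 / 2.7342 = 0.2068
c = 25 / 932^0.2068 = 25 / 4.111 = 6.081
A = (67/6.081)^(1/0.2068) ⇒ ln A = ln(11.02)/0.2068 = 11.6053
A = e^11.6053 ≈ 109677 ha

110000 ha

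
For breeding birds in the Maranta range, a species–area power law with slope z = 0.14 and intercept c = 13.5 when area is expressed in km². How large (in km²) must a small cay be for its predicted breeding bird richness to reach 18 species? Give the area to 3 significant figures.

7.81 km²

18 = 13.5 × A^0.14  ⇒  A^0.14 = 18/13.5 = 1.333
ln A = ln(1.333) / 0.14 = 0.2877 / 0.14 = 2.0549
A = e^2.0549 ≈ 7.806 km²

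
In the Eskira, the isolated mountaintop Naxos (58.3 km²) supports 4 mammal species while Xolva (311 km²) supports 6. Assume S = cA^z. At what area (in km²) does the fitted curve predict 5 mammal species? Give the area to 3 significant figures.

z = ln(6/4) / ln(311/58.3) = 0.4055 / 1.6742 = 0.2422
c = 4 / 58.3^0.2422 = 4 / 2.677 = 1.494
A = (5/1.494)^(1/0.2422) ⇒ ln A = ln(3.346)/0.2422 = 4.9870
A = e^4.9870 ≈ 146.5 km²

146 km²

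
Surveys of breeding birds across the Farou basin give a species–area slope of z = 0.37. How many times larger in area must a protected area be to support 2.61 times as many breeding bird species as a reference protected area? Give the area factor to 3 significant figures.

13.4

(A₂/A₁)^0.37 = 2.61, so A₂/A₁ = 2.61^(1/0.37) = 2.61^2.703
ln(A₂/A₁) = ln 2.61 / 0.37 = 0.9594 / 0.37 = 2.5928
A₂/A₁ = e^2.5928 ≈ 13.37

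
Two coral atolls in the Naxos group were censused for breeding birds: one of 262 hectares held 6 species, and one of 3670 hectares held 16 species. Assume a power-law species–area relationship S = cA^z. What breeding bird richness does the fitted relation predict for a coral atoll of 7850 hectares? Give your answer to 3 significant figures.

z = ln(16/6) / ln(3670/262) = 0.9808 / 2.6396 = 0.3716
c = 6 / 262^0.3716 = 6 / 7.918 = 0.7578
S₃ = 0.7578 × 7850^0.3716 = 0.7578 × 28.01 ≈ 21.22

21.2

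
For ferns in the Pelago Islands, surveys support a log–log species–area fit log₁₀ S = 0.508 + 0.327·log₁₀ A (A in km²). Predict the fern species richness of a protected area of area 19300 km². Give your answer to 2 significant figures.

81

S = 3.221 × 19300^0.327
ln S = ln 3.221 + 0.327 × ln 19300 = 1.1697 + 0.327 × 9.8679 = 4.3965
S = e^4.3965 ≈ 81.17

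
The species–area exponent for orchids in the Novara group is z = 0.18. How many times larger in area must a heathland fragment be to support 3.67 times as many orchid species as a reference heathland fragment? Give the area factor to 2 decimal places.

(A₂/A₁)^0.18 = 3.67, so A₂/A₁ = 3.67^(1/0.18) = 3.67^5.556
ln(A₂/A₁) = ln 3.67 / 0.18 = 1.3002 / 0.18 = 7.2233
A₂/A₁ = e^7.2233 ≈ 1371

1370.99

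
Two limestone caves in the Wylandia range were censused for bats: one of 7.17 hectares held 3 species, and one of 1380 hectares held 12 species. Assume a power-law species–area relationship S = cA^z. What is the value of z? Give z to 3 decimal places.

0.264

Taking logs: ln S = ln c + z ln A, so z = (ln S₂ − ln S₁)/(ln A₂ − ln A₁).
z = ln(12/3) / ln(1380/7.17) = ln(4) / ln(192.5) = 1.3863 / 5.2599 = 0.2636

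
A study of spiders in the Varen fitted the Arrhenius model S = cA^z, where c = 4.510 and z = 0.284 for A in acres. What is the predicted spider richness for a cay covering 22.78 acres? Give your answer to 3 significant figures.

11.0

S = 4.51 × 22.78^0.284 = 4.51 × 2.43 ≈ 10.96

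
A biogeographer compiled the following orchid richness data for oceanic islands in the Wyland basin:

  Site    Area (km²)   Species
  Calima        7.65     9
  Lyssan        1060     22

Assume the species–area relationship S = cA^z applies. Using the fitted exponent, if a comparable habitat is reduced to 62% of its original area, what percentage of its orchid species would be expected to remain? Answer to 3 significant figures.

z = ln(22/9) / ln(1060/7.65) = 0.8938 / 4.9313 = 0.1813
S_new/S_old = (A_new/A_old)^z = 0.62^0.1813 = exp(0.1813 × -0.4780) = 0.917

91.7%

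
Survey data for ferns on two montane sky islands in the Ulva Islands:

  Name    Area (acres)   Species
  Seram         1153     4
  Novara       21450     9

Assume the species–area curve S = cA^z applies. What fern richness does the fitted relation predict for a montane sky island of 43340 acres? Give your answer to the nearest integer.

11

z = ln(9/4) / ln(21450/1153) = 0.8109 / 2.9234 = 0.2774
c = 4 / 1153^0.2774 = 4 / 7.069 = 0.5659
S₃ = 0.5659 × 43340^0.2774 = 0.5659 × 19.33 ≈ 10.94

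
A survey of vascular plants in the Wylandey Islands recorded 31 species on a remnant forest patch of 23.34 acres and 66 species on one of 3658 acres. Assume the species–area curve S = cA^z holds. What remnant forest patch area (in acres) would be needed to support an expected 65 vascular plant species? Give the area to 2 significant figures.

3300 acres

z = ln(66/31) / ln(3658/23.34) = 0.7557 / 5.0545 = 0.1495
c = 31 / 23.34^0.1495 = 31 / 1.602 = 19.36
A = (65/19.36)^(1/0.1495) ⇒ ln A = ln(3.358)/0.1495 = 8.1026
A = e^8.1026 ≈ 3303 acres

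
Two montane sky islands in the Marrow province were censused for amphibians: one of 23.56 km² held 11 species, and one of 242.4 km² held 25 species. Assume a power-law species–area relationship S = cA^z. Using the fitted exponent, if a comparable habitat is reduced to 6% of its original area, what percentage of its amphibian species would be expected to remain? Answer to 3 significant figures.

z = ln(25/11) / ln(242.4/23.56) = 0.8210 / 2.3310 = 0.3522
S_new/S_old = (A_new/A_old)^z = 0.06^0.3522 = exp(0.3522 × -2.8134) = 0.3713

37.1%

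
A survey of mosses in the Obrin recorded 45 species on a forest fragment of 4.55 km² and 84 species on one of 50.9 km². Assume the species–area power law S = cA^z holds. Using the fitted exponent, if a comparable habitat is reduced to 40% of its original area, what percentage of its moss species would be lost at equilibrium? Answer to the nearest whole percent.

z = ln(84/45) / ln(50.9/4.55) = 0.6242 / 2.4147 = 0.2585
S_new/S_old = (A_new/A_old)^z = 0.4^0.2585 = exp(0.2585 × -0.9163) = 0.7891
Fraction lost = 1 − 0.7891 = 0.2109

21%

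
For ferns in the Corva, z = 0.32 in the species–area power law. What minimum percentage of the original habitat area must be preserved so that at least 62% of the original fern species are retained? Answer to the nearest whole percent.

22%

Need (A_new/A_old)^0.32 = 0.62, so A_new/A_old = 0.62^(1/0.32) = 0.62^3.125
ln(A_new/A_old) = ln 0.62 / 0.32 = -0.4780 / 0.32 = -1.4939
A_new/A_old = e^-1.4939 ≈ 0.2245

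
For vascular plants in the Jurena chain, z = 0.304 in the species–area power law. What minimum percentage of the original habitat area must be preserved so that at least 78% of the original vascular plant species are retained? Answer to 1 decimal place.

44.2%

Need (A_new/A_old)^0.304 = 0.78, so A_new/A_old = 0.78^(1/0.304) = 0.78^3.289
ln(A_new/A_old) = ln 0.78 / 0.304 = -0.2485 / 0.304 = -0.8173
A_new/A_old = e^-0.8173 ≈ 0.4416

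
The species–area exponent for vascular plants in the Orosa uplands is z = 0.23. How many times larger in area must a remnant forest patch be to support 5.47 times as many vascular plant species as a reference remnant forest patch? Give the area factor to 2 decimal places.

1616.74

(A₂/A₁)^0.23 = 5.47, so A₂/A₁ = 5.47^(1/0.23) = 5.47^4.348
ln(A₂/A₁) = ln 5.47 / 0.23 = 1.6993 / 0.23 = 7.3882
A₂/A₁ = e^7.3882 ≈ 1617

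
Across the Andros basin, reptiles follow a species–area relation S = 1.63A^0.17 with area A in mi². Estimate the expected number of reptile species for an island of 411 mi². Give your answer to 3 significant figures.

4.53

S = 1.63 × 411^0.17 = 1.63 × 2.782 ≈ 4.535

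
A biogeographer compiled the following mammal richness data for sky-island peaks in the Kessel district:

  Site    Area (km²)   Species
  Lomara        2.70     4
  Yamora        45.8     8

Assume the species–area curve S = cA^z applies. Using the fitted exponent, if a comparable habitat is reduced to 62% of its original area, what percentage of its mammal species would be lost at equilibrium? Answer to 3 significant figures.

11.0%

z = ln(8/4) / ln(45.8/2.7) = 0.6931 / 2.8310 = 0.2448
S_new/S_old = (A_new/A_old)^z = 0.62^0.2448 = exp(0.2448 × -0.4780) = 0.8895
Fraction lost = 1 − 0.8895 = 0.1105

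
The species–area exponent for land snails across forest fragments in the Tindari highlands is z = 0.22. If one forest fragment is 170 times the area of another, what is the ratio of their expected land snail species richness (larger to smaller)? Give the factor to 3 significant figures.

3.10

S₂/S₁ = (A₂/A₁)^z = 170^0.22
ln(S₂/S₁) = 0.22 × ln 170 = 0.22 × 5.1358 = 1.1299
S₂/S₁ = e^1.1299 ≈ 3.095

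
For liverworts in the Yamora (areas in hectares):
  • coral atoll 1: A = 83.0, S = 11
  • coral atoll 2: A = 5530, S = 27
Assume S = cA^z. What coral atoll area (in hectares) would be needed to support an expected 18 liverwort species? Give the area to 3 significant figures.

z = ln(27/11) / ln(5530/83) = 0.8979 / 4.1991 = 0.2138
c = 11 / 83^0.2138 = 11 / 2.573 = 4.276
A = (18/4.276)^(1/0.2138) ⇒ ln A = ln(4.21)/0.2138 = 6.7218
A = e^6.7218 ≈ 830.3 hectares

830 hectares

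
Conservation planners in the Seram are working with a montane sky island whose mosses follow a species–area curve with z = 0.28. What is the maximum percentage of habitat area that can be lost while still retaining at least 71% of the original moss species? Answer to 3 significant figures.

70.6%

Need (A_new/A_old)^0.28 = 0.71, so A_new/A_old = 0.71^(1/0.28) = 0.71^3.571
ln(A_new/A_old) = ln 0.71 / 0.28 = -0.3425 / 0.28 = -1.2232
A_new/A_old = e^-1.2232 ≈ 0.2943
Fraction that can be lost = 1 − 0.2943 = 0.7057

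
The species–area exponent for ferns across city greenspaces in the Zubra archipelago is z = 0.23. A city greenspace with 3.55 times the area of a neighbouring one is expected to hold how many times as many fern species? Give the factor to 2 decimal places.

S₂/S₁ = (A₂/A₁)^z = 3.55^0.23
ln(S₂/S₁) = 0.23 × ln 3.55 = 0.23 × 1.2669 = 0.2914
S₂/S₁ = e^0.2914 ≈ 1.338

1.34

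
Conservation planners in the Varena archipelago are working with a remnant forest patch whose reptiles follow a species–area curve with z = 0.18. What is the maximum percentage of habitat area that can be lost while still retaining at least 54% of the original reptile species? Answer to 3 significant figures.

96.7%

Need (A_new/A_old)^0.18 = 0.54, so A_new/A_old = 0.54^(1/0.18) = 0.54^5.556
ln(A_new/A_old) = ln 0.54 / 0.18 = -0.6162 / 0.18 = -3.4233
A_new/A_old = e^-3.4233 ≈ 0.03261
Fraction that can be lost = 1 − 0.03261 = 0.9674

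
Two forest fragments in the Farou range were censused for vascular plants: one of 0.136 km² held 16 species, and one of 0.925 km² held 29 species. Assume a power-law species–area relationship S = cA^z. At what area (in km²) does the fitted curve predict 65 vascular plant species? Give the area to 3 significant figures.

z = ln(29/16) / ln(0.925/0.136) = 0.5947 / 1.9171 = 0.3102
c = 16 / 0.136^0.3102 = 16 / 0.5385 = 29.71
A = (65/29.71)^(1/0.3102) ⇒ ln A = ln(2.188)/0.3102 = 2.5238
A = e^2.5238 ≈ 12.48 km²

12.5 km²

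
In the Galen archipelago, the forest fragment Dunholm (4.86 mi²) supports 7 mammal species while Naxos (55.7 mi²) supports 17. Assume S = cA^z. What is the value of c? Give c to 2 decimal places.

z = ln(S₂/S₁) / ln(A₂/A₁) = ln(17/7) / ln(55.7/4.86) = 0.8873 / 2.4389 = 0.3638
c = S₁ / A₁^z = 7 / 4.86^0.3638 = 7 / 1.777 = 3.938

3.94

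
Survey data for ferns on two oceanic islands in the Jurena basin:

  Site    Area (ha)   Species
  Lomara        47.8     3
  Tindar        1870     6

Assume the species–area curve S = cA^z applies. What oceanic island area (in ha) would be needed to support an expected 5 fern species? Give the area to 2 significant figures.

710 ha

z = ln(6/3) / ln(1870/47.8) = 0.6931 / 3.6667 = 0.1890
c = 3 / 47.8^0.1890 = 3 / 2.077 = 1.444
A = (5/1.444)^(1/0.1890) ⇒ ln A = ln(3.462)/0.1890 = 6.5692
A = e^6.5692 ≈ 712.8 ha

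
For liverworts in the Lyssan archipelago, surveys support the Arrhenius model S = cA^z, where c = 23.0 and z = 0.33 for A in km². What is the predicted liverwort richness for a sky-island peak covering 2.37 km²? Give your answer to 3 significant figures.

S = 23 × 2.37^0.33 = 23 × 1.329 ≈ 30.58

30.6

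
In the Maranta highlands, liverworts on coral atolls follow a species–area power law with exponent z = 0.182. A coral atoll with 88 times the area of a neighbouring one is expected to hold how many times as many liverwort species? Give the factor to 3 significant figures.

2.26

S₂/S₁ = (A₂/A₁)^z = 88^0.182
ln(S₂/S₁) = 0.182 × ln 88 = 0.182 × 4.4773 = 0.8149
S₂/S₁ = e^0.8149 ≈ 2.259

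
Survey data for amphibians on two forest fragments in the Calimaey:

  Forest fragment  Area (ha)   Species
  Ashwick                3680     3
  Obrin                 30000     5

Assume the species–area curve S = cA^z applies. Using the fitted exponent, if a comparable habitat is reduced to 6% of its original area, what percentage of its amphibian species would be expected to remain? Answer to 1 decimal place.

z = ln(5/3) / ln(30000/3680) = 0.5108 / 2.0983 = 0.2434
S_new/S_old = (A_new/A_old)^z = 0.06^0.2434 = exp(0.2434 × -2.8134) = 0.5041

50.4%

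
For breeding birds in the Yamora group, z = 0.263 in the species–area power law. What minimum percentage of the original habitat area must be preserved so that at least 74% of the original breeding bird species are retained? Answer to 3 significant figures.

Need (A_new/A_old)^0.263 = 0.74, so A_new/A_old = 0.74^(1/0.263) = 0.74^3.802
ln(A_new/A_old) = ln 0.74 / 0.263 = -0.3011 / 0.263 = -1.1449
A_new/A_old = e^-1.1449 ≈ 0.3183

31.8%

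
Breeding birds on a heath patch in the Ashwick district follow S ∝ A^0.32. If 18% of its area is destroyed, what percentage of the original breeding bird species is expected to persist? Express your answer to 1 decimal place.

93.8%

S_new/S_old = (A_new/A_old)^z = 0.82^0.32
= exp(0.32 × ln 0.82) = exp(0.32 × -0.1985) = exp(-0.0635) ≈ 0.9385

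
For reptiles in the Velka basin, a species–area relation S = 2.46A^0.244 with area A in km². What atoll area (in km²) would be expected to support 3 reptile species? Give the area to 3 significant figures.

3 = 2.46 × A^0.244  ⇒  A^0.244 = 3/2.46 = 1.22
ln A = ln(1.22) / 0.244 = 0.1985 / 0.244 = 0.8133
A = e^0.8133 ≈ 2.255 km²

2.26 km²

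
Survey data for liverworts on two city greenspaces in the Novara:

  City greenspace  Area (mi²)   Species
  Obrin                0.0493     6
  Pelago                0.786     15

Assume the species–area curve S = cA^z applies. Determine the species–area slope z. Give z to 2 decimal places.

Taking logs: ln S = ln c + z ln A, so z = (ln S₂ − ln S₁)/(ln A₂ − ln A₁).
z = ln(15/6) / ln(0.786/0.0493) = ln(2.5) / ln(15.94) = 0.9163 / 2.7690 = 0.3309

0.33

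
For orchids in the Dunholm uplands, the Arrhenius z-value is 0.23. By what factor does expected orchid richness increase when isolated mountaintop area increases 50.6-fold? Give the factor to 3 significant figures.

2.47

S₂/S₁ = (A₂/A₁)^z = 50.6^0.23
ln(S₂/S₁) = 0.23 × ln 50.6 = 0.23 × 3.9240 = 0.9025
S₂/S₁ = e^0.9025 ≈ 2.466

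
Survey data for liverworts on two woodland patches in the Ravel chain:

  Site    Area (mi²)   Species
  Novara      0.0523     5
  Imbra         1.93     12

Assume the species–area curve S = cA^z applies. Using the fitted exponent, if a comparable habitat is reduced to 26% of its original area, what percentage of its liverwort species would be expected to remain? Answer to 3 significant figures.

z = ln(12/5) / ln(1.93/0.0523) = 0.8755 / 3.6083 = 0.2426
S_new/S_old = (A_new/A_old)^z = 0.26^0.2426 = exp(0.2426 × -1.3471) = 0.7212

72.1%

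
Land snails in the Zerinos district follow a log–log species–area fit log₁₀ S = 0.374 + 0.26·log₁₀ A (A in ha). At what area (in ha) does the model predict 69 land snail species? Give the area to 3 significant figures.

431000 ha

69 = 2.366 × A^0.26  ⇒  A^0.26 = 69/2.366 = 29.16
ln A = ln(29.16) / 0.26 = 3.3729 / 0.26 = 12.9728
A = e^12.9728 ≈ 430561 ha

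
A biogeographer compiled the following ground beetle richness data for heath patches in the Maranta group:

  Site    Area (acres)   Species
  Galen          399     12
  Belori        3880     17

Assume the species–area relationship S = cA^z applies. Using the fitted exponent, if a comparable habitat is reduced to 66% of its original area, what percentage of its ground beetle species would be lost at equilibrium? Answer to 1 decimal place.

6.2%

z = ln(17/12) / ln(3880/399) = 0.3483 / 2.2746 = 0.1531
S_new/S_old = (A_new/A_old)^z = 0.66^0.1531 = exp(0.1531 × -0.4155) = 0.9384
Fraction lost = 1 − 0.9384 = 0.06164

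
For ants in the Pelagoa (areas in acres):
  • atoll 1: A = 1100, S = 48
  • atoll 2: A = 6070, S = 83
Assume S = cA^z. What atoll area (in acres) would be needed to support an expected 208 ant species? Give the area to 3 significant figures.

107000 acres

z = ln(83/48) / ln(6070/1100) = 0.5476 / 1.7080 = 0.3206
c = 48 / 1100^0.3206 = 48 / 9.444 = 5.083
A = (208/5.083)^(1/0.3206) ⇒ ln A = ln(40.92)/0.3206 = 11.5765
A = e^11.5765 ≈ 106560 acres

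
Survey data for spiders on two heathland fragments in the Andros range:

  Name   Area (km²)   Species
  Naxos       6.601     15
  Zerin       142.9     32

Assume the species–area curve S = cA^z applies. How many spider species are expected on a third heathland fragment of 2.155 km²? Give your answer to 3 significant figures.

11.4

z = ln(32/15) / ln(142.9/6.601) = 0.7577 / 3.0749 = 0.2464
c = 15 / 6.601^0.2464 = 15 / 1.592 = 9.422
S₃ = 9.422 × 2.155^0.2464 = 9.422 × 1.208 ≈ 11.38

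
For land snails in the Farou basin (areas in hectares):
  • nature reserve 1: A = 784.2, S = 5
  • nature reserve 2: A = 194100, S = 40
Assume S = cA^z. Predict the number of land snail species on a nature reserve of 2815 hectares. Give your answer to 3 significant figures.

8.10

z = ln(40/5) / ln(194100/784.2) = 2.0794 / 5.5115 = 0.3773
c = 5 / 784.2^0.3773 = 5 / 12.36 = 0.4045
S₃ = 0.4045 × 2815^0.3773 = 0.4045 × 20.02 ≈ 8.098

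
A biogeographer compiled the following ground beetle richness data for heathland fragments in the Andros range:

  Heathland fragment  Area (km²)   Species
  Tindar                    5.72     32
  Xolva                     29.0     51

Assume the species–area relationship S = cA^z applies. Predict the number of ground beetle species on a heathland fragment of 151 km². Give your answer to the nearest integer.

82

z = ln(51/32) / ln(29/5.72) = 0.4661 / 1.6233 = 0.2871
c = 32 / 5.72^0.2871 = 32 / 1.65 = 19.39
S₃ = 19.39 × 151^0.2871 = 19.39 × 4.223 ≈ 81.91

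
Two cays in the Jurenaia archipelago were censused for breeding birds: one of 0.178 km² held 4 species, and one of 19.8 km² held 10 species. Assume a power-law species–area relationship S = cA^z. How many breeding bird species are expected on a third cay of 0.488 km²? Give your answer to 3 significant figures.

z = ln(10/4) / ln(19.8/0.178) = 0.9163 / 4.7117 = 0.1945
c = 4 / 0.178^0.1945 = 4 / 0.7149 = 5.595
S₃ = 5.595 × 0.488^0.1945 = 5.595 × 0.8698 ≈ 4.867

4.87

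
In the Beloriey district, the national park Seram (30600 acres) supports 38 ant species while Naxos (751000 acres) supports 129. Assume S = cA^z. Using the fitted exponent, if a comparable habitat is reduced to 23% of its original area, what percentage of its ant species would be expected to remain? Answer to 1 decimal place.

z = ln(129/38) / ln(751000/30600) = 1.2222 / 3.2004 = 0.3819
S_new/S_old = (A_new/A_old)^z = 0.23^0.3819 = exp(0.3819 × -1.4697) = 0.5705

57.0%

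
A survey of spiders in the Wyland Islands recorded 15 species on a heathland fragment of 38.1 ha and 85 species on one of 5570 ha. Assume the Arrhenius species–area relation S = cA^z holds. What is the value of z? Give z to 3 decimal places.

0.348

Taking logs: ln S = ln c + z ln A, so z = (ln S₂ − ln S₁)/(ln A₂ − ln A₁).
z = ln(85/15) / ln(5570/38.1) = ln(5.667) / ln(146.2) = 1.7346 / 4.9849 = 0.3480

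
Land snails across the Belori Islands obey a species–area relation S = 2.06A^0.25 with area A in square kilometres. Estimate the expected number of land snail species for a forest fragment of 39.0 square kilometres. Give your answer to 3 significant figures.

5.15

S = 2.06 × 39^0.25 = 2.06 × 2.499 ≈ 5.148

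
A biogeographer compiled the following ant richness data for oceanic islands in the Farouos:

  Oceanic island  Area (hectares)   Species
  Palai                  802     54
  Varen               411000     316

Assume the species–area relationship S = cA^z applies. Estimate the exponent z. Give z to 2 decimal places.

Taking logs: ln S = ln c + z ln A, so z = (ln S₂ − ln S₁)/(ln A₂ − ln A₁).
z = ln(316/54) / ln(411000/802) = ln(5.852) / ln(512.5) = 1.7668 / 6.2392 = 0.2832

0.28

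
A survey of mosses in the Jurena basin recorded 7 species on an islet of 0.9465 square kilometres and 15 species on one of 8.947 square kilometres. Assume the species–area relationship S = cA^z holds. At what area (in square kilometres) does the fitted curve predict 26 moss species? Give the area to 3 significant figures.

45.3 square kilometres

z = ln(15/7) / ln(8.947/0.9465) = 0.7621 / 2.2463 = 0.3393
c = 7 / 0.9465^0.3393 = 7 / 0.9815 = 7.132
A = (26/7.132)^(1/0.3393) ⇒ ln A = ln(3.646)/0.3393 = 3.8125
A = e^3.8125 ≈ 45.26 square kilometres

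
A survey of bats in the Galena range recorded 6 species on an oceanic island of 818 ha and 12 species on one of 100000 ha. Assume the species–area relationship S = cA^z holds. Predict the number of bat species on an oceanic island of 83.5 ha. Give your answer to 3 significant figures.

z = ln(12/6) / ln(100000/818) = 0.6931 / 4.8061 = 0.1442
c = 6 / 818^0.1442 = 6 / 2.631 = 2.281
S₃ = 2.281 × 83.5^0.1442 = 2.281 × 1.893 ≈ 4.317

4.32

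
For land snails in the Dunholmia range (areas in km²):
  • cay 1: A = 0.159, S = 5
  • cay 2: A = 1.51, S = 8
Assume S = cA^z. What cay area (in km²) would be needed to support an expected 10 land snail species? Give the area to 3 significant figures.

z = ln(8/5) / ln(1.51/0.159) = 0.4700 / 2.2510 = 0.2088
c = 5 / 0.159^0.2088 = 5 / 0.6812 = 7.34
A = (10/7.34)^(1/0.2088) ⇒ ln A = ln(1.362)/0.2088 = 1.4808
A = e^1.4808 ≈ 4.396 km²

4.40 km²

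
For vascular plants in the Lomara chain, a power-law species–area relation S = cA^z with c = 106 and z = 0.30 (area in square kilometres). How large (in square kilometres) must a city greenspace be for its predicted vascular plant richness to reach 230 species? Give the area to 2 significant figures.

230 = 106 × A^0.3  ⇒  A^0.3 = 230/106 = 2.17
ln A = ln(2.17) / 0.3 = 0.7746 / 0.3 = 2.5821
A = e^2.5821 ≈ 13.23 square kilometres

13 square kilometres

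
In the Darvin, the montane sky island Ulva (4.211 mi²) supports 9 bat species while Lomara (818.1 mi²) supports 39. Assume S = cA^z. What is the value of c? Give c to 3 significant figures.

z = ln(S₂/S₁) / ln(A₂/A₁) = ln(39/9) / ln(818.1/4.211) = 1.4663 / 5.2693 = 0.2783
c = S₁ / A₁^z = 9 / 4.211^0.2783 = 9 / 1.492 = 6.032

6.03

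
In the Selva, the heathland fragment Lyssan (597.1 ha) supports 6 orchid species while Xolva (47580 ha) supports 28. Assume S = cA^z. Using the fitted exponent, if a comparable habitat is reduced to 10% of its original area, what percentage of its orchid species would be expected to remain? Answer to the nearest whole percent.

44%

z = ln(28/6) / ln(47580/597.1) = 1.5404 / 4.3781 = 0.3519
S_new/S_old = (A_new/A_old)^z = 0.1^0.3519 = exp(0.3519 × -2.3026) = 0.4448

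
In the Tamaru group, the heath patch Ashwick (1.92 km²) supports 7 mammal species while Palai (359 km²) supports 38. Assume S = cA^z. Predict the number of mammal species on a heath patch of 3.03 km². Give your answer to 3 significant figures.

8.11

z = ln(38/7) / ln(359/1.92) = 1.6917 / 5.2310 = 0.3234
c = 7 / 1.92^0.3234 = 7 / 1.235 = 5.669
S₃ = 5.669 × 3.03^0.3234 = 5.669 × 1.431 ≈ 8.113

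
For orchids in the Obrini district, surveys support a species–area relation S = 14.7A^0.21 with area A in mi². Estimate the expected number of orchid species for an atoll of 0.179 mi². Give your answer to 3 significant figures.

S = 14.7 × 0.179^0.21
ln S = ln 14.7 + 0.21 × ln 0.179 = 2.6878 + 0.21 × -1.7204 = 2.3266
S = e^2.3266 ≈ 10.24

10.2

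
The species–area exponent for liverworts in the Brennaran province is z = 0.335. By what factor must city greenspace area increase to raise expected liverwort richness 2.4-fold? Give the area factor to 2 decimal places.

(A₂/A₁)^0.335 = 2.4, so A₂/A₁ = 2.4^(1/0.335) = 2.4^2.985
ln(A₂/A₁) = ln 2.4 / 0.335 = 0.8755 / 0.335 = 2.6133
A₂/A₁ = e^2.6133 ≈ 13.64

13.64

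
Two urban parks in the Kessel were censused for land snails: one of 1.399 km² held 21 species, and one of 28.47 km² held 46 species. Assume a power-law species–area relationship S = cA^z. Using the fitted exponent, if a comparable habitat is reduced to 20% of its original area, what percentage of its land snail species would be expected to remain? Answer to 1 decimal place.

65.8%

z = ln(46/21) / ln(28.47/1.399) = 0.7841 / 3.0131 = 0.2602
S_new/S_old = (A_new/A_old)^z = 0.2^0.2602 = exp(0.2602 × -1.6094) = 0.6578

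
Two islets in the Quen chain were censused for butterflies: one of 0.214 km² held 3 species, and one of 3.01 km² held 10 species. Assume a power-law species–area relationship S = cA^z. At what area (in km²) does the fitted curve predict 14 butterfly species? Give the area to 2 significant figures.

6.3 km²

z = ln(10/3) / ln(3.01/0.214) = 1.2040 / 2.6437 = 0.4554
c = 3 / 0.214^0.4554 = 3 / 0.4955 = 6.054
A = (14/6.054)^(1/0.4554) ⇒ ln A = ln(2.312)/0.4554 = 1.8408
A = e^1.8408 ≈ 6.301 km²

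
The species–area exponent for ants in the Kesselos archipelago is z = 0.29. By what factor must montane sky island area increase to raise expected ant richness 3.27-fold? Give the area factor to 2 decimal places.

59.47

(A₂/A₁)^0.29 = 3.27, so A₂/A₁ = 3.27^(1/0.29) = 3.27^3.448
ln(A₂/A₁) = ln 3.27 / 0.29 = 1.1848 / 0.29 = 4.0855
A₂/A₁ = e^4.0855 ≈ 59.47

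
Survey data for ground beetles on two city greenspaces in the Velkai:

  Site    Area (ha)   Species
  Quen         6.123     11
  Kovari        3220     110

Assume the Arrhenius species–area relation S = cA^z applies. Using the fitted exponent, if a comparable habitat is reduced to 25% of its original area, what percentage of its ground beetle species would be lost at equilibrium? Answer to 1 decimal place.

z = ln(110/11) / ln(3220/6.123) = 2.3026 / 6.2651 = 0.3675
S_new/S_old = (A_new/A_old)^z = 0.25^0.3675 = exp(0.3675 × -1.3863) = 0.6008
Fraction lost = 1 − 0.6008 = 0.3992

39.9%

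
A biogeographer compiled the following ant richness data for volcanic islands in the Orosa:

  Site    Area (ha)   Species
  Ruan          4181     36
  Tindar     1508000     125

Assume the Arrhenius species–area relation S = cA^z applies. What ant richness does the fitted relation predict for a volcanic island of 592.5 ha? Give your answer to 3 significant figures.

z = ln(125/36) / ln(1508000/4181) = 1.2448 / 5.8880 = 0.2114
c = 36 / 4181^0.2114 = 36 / 5.829 = 6.176
S₃ = 6.176 × 592.5^0.2114 = 6.176 × 3.856 ≈ 23.82

23.8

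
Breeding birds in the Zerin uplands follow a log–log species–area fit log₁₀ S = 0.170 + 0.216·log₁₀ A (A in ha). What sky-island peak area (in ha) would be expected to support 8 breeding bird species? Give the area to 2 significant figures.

2500 ha

8 = 1.479 × A^0.216  ⇒  A^0.216 = 8/1.479 = 5.409
ln A = ln(5.409) / 0.216 = 1.6880 / 0.216 = 7.8148
A = e^7.8148 ≈ 2477 ha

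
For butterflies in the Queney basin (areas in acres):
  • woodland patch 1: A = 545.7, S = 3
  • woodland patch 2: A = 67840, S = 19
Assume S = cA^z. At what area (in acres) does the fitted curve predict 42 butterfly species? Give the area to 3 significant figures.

539000 acres

z = ln(19/3) / ln(67840/545.7) = 1.8458 / 4.8228 = 0.3827
c = 3 / 545.7^0.3827 = 3 / 11.16 = 0.2689
A = (42/0.2689)^(1/0.3827) ⇒ ln A = ln(156.2)/0.3827 = 13.1975
A = e^13.1975 ≈ 539009 acres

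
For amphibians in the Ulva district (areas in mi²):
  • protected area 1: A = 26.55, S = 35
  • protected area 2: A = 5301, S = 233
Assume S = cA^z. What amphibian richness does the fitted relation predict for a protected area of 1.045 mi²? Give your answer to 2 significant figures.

11

z = ln(233/35) / ln(5301/26.55) = 1.8957 / 5.2966 = 0.3579
c = 35 / 26.55^0.3579 = 35 / 3.234 = 10.82
S₃ = 10.82 × 1.045^0.3579 = 10.82 × 1.016 ≈ 11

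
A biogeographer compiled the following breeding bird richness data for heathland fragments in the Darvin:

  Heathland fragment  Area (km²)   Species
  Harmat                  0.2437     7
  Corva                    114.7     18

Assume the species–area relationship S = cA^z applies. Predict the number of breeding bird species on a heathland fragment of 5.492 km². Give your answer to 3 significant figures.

z = ln(18/7) / ln(114.7/0.2437) = 0.9445 / 6.1541 = 0.1535
c = 7 / 0.2437^0.1535 = 7 / 0.8052 = 8.694
S₃ = 8.694 × 5.492^0.1535 = 8.694 × 1.299 ≈ 11.29

11.3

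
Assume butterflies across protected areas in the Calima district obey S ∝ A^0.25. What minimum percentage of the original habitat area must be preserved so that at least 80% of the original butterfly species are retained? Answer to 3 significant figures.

Need (A_new/A_old)^0.25 = 0.8, so A_new/A_old = 0.8^(1/0.25) = 0.8^4
ln(A_new/A_old) = ln 0.8 / 0.25 = -0.2231 / 0.25 = -0.8926
A_new/A_old = e^-0.8926 ≈ 0.4096

41.0%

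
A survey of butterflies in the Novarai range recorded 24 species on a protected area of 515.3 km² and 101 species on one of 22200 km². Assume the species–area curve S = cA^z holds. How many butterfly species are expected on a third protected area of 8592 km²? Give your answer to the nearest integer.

70

z = ln(101/24) / ln(22200/515.3) = 1.4371 / 3.7631 = 0.3819
c = 24 / 515.3^0.3819 = 24 / 10.86 = 2.211
S₃ = 2.211 × 8592^0.3819 = 2.211 × 31.8 ≈ 70.29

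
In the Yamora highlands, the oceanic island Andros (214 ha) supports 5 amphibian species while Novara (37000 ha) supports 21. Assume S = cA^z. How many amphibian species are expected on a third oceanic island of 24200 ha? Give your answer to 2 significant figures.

19

z = ln(21/5) / ln(37000/214) = 1.4351 / 5.1527 = 0.2785
c = 5 / 214^0.2785 = 5 / 4.457 = 1.122
S₃ = 1.122 × 24200^0.2785 = 1.122 × 16.63 ≈ 18.66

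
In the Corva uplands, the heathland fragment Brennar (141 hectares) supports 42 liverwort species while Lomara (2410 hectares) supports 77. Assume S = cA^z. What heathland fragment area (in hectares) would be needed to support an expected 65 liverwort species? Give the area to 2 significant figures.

z = ln(77/42) / ln(2410/141) = 0.6061 / 2.8386 = 0.2135
c = 42 / 141^0.2135 = 42 / 2.877 = 14.6
A = (65/14.6)^(1/0.2135) ⇒ ln A = ln(4.452)/0.2135 = 6.9940
A = e^6.9940 ≈ 1090 hectares

1100 hectares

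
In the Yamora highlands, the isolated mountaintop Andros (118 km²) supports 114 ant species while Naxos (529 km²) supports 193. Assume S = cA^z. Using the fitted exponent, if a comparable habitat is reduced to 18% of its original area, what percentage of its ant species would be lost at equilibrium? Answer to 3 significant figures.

45.2%

z = ln(193/114) / ln(529/118) = 0.5265 / 1.5003 = 0.3509
S_new/S_old = (A_new/A_old)^z = 0.18^0.3509 = exp(0.3509 × -1.7148) = 0.5478
Fraction lost = 1 − 0.5478 = 0.4522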